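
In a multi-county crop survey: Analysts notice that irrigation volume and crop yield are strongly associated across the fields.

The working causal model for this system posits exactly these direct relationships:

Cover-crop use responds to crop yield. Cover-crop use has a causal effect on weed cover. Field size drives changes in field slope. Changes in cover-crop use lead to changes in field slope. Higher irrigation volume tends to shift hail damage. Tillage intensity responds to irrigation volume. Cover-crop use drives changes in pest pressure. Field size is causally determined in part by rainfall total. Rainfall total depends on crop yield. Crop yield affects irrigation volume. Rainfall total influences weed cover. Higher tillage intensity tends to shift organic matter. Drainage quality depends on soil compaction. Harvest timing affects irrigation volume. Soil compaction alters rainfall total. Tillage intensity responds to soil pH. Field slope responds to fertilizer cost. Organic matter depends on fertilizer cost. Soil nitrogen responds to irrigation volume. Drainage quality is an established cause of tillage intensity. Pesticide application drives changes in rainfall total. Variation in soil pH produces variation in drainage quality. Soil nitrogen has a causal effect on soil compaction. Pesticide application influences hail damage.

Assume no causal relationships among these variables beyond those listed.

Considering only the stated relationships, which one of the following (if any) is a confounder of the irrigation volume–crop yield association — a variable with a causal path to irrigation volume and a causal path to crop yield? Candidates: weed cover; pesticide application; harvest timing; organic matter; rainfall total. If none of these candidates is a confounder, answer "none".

None of the listed candidates has causal paths to both irrigation volume and crop yield in the stated relationships, so none is a common cause.

none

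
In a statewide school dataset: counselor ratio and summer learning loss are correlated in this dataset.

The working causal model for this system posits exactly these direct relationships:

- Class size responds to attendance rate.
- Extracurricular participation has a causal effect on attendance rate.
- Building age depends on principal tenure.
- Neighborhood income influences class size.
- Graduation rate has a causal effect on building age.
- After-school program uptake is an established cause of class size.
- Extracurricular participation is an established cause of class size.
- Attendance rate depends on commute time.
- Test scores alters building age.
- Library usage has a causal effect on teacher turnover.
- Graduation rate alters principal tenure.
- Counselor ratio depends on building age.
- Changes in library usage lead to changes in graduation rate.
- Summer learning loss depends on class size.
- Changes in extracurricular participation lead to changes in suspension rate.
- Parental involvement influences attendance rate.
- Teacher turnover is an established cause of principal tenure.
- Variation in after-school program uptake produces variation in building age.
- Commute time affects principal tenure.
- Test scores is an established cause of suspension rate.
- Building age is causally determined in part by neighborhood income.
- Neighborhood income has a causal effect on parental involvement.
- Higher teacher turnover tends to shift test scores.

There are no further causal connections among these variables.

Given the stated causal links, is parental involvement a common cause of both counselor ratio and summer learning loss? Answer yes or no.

Parental involvement has no stated causal path to counselor ratio. A confounder must cause both variables, so parental involvement does not qualify.

no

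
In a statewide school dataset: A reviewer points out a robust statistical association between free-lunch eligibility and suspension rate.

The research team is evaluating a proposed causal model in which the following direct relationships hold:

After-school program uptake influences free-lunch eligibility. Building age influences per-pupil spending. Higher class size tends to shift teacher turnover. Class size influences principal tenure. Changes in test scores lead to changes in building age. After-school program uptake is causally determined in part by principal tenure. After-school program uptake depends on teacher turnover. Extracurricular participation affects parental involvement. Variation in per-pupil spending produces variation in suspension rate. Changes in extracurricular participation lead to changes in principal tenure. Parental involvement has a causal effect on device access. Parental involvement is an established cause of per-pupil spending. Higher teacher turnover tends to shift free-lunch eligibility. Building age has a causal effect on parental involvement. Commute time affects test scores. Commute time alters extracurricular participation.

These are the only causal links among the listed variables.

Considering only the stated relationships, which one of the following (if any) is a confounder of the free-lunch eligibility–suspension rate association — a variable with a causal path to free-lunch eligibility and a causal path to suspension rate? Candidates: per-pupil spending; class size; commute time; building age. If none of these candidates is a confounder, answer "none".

commute time

Commute time causes free-lunch eligibility (commute time → extracurricular participation → principal tenure → after-school program uptake → free-lunch eligibility) and also causes suspension rate (commute time → extracurricular participation → parental involvement → per-pupil spending → suspension rate); it is a common cause of both.
Each of the other candidates lacks a causal path to at least one of free-lunch eligibility and suspension rate, so they do not confound the relationship.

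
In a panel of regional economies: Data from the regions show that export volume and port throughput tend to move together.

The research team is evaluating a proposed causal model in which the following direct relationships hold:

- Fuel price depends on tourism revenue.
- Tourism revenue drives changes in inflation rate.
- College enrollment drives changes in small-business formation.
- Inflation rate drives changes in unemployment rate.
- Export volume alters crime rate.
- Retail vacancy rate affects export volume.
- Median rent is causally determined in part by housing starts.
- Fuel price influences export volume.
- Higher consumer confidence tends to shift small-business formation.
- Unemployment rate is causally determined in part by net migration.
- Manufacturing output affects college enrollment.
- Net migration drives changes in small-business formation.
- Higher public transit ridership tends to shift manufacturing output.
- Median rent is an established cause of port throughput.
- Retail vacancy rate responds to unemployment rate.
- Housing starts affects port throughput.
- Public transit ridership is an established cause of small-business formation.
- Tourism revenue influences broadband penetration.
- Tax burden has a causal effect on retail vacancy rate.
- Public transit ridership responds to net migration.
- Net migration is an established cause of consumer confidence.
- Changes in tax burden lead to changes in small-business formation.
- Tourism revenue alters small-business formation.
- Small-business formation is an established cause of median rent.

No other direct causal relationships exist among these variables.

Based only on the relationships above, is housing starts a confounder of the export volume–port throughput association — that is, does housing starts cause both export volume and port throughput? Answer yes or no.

Housing starts has no stated causal path to export volume. A confounder must cause both variables, so housing starts does not qualify.

no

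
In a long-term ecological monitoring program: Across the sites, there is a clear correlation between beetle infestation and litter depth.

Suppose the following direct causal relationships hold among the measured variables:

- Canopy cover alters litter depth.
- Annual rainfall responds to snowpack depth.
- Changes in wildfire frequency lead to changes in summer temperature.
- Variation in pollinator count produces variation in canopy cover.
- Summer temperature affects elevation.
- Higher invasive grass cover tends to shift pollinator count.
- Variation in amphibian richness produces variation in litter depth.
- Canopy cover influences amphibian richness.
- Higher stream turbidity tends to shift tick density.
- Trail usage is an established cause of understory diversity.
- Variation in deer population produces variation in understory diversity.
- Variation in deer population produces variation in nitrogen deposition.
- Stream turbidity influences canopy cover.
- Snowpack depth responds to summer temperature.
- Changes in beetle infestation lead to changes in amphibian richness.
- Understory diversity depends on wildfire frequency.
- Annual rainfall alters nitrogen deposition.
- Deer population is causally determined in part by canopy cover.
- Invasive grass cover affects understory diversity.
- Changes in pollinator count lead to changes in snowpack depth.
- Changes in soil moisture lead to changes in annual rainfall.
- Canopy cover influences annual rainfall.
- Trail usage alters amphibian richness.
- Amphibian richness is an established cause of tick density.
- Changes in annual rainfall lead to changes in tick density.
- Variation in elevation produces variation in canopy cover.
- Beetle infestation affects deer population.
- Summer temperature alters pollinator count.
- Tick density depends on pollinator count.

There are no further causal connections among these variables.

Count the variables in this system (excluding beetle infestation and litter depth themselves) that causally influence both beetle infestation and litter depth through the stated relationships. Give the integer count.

0

No listed variable has a causal path to both beetle infestation and litter depth, so there are no common causes.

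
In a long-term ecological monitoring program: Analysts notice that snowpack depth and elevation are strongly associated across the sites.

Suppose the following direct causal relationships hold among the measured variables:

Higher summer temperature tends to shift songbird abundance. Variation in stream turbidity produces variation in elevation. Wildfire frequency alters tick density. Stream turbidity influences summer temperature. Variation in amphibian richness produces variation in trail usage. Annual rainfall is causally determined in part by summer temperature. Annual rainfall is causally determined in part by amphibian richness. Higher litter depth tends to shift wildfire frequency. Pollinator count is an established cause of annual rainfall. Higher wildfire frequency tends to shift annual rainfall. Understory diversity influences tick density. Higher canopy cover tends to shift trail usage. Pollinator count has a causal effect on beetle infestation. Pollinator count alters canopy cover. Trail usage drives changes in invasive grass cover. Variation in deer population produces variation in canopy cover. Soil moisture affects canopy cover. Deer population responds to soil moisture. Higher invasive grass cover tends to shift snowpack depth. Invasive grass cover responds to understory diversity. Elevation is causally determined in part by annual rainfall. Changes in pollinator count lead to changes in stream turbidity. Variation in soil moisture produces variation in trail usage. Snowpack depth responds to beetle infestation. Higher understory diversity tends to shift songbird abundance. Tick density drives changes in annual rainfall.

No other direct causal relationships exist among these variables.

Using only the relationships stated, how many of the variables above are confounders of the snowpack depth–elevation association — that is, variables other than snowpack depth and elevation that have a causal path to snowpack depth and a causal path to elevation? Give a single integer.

3

The common causes are: amphibian richness (to snowpack depth via amphibian richness → trail usage → invasive grass cover → snowpack depth; to elevation via amphibian richness → annual rainfall → elevation); pollinator count (to snowpack depth via pollinator count → beetle infestation → snowpack depth; to elevation via pollinator count → stream turbidity → elevation); understory diversity (to snowpack depth via understory diversity → invasive grass cover → snowpack depth; to elevation via understory diversity → tick density → annual rainfall → elevation).
Every other variable lacks a causal path to at least one of snowpack depth and elevation.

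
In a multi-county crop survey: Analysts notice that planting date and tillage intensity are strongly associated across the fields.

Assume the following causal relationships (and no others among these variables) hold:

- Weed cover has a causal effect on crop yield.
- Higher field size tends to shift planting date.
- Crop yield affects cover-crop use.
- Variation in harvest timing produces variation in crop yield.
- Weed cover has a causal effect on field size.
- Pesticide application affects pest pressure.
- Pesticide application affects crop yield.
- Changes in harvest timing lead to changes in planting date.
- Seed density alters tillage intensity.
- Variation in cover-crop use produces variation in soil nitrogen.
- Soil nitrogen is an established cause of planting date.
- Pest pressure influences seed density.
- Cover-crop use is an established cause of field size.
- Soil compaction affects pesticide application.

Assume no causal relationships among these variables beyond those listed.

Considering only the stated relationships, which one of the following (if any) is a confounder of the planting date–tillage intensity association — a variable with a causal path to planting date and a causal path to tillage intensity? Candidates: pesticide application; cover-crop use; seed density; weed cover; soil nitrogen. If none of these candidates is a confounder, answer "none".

pesticide application

Pesticide application causes planting date (pesticide application → crop yield → cover-crop use → field size → planting date) and also causes tillage intensity (pesticide application → pest pressure → seed density → tillage intensity); it is a common cause of both.
Each of the other candidates lacks a causal path to at least one of planting date and tillage intensity, so they do not confound the relationship.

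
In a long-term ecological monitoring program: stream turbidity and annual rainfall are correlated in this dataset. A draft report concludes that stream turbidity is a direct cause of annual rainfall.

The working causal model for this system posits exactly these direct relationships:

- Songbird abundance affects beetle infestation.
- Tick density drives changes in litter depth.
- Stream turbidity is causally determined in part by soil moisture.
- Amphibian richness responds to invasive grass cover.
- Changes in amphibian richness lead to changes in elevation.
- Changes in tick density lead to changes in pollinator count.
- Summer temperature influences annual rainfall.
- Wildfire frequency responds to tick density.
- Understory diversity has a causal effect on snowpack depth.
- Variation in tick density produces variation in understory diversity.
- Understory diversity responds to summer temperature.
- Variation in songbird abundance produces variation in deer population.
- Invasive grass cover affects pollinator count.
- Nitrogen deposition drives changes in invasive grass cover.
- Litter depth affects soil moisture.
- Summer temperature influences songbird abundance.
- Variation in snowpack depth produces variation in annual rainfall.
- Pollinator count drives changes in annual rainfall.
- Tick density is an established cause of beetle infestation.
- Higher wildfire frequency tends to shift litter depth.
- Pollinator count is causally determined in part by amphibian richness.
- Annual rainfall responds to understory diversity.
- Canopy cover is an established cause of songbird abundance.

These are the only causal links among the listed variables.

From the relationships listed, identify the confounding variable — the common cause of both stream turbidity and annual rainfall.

tick density

Tick density has a causal path to stream turbidity (tick density → litter depth → soil moisture → stream turbidity) and a separate causal path to annual rainfall (tick density → understory diversity → annual rainfall), so it is a common cause of both.
No stated relationship gives stream turbidity a causal route to annual rainfall, so the correlation is explained by the shared upstream cause rather than a direct effect.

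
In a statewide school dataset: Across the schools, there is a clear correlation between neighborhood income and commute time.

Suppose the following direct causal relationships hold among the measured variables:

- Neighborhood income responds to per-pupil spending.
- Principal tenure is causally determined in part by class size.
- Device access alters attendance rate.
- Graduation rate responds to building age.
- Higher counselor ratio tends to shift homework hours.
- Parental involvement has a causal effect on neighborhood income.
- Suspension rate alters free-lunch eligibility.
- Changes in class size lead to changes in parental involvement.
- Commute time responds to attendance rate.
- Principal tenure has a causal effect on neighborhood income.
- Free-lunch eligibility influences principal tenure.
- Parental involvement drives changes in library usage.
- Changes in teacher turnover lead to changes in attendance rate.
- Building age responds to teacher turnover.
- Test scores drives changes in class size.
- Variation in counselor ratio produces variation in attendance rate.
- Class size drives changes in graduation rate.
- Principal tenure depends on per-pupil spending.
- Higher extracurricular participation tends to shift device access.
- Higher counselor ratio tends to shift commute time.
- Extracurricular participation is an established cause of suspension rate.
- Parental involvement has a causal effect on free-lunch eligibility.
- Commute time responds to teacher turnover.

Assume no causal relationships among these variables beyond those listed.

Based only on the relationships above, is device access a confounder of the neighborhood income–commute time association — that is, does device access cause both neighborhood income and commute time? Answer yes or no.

no

Device access has no stated causal path to neighborhood income. A confounder must cause both variables, so device access does not qualify.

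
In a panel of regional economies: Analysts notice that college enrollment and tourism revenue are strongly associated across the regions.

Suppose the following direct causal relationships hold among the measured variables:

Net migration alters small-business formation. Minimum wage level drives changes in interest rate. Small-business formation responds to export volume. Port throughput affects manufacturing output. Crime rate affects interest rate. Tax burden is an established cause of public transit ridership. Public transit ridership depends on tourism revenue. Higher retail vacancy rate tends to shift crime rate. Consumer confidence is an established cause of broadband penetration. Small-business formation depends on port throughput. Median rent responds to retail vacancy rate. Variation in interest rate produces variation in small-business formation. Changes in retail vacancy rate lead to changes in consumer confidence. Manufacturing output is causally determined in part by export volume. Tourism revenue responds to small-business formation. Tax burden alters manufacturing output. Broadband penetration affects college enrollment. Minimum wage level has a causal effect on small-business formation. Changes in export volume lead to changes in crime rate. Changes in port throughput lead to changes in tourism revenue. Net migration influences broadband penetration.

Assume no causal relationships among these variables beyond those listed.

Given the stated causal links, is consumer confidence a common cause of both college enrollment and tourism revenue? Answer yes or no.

no

Consumer confidence has no stated causal path to tourism revenue. A confounder must cause both variables, so consumer confidence does not qualify.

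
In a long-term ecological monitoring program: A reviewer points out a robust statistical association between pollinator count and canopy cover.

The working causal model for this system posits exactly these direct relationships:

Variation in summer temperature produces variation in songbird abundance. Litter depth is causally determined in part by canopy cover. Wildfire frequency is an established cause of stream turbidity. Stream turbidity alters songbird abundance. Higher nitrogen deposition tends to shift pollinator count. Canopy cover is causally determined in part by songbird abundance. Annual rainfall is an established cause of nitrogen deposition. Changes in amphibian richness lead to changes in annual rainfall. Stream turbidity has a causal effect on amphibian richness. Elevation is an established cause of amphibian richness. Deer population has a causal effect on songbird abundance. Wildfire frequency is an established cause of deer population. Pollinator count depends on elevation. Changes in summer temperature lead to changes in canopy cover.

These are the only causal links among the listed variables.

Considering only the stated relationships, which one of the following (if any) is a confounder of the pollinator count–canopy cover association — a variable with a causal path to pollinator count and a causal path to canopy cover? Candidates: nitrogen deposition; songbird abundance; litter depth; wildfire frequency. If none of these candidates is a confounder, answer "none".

Wildfire frequency causes pollinator count (wildfire frequency → stream turbidity → amphibian richness → annual rainfall → nitrogen deposition → pollinator count) and also causes canopy cover (wildfire frequency → stream turbidity → songbird abundance → canopy cover); it is a common cause of both.
Each of the other candidates lacks a causal path to at least one of pollinator count and canopy cover, so they do not confound the relationship.

wildfire frequency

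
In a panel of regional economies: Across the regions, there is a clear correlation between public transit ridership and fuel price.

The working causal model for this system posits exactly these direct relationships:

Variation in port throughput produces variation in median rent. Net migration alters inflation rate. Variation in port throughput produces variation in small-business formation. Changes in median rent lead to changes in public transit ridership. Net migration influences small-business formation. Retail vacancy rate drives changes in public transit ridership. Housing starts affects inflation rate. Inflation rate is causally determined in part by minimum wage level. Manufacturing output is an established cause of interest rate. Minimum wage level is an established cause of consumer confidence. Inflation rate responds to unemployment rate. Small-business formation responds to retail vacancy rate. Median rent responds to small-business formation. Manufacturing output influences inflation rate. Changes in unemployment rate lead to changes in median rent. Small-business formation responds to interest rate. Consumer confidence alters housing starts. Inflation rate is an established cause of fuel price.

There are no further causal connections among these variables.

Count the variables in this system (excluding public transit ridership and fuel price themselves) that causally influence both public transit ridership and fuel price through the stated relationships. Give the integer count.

3

The common causes are: manufacturing output (to public transit ridership via manufacturing output → interest rate → small-business formation → median rent → public transit ridership; to fuel price via manufacturing output → inflation rate → fuel price); net migration (to public transit ridership via net migration → small-business formation → median rent → public transit ridership; to fuel price via net migration → inflation rate → fuel price); unemployment rate (to public transit ridership via unemployment rate → median rent → public transit ridership; to fuel price via unemployment rate → inflation rate → fuel price).
Every other variable lacks a causal path to at least one of public transit ridership and fuel price.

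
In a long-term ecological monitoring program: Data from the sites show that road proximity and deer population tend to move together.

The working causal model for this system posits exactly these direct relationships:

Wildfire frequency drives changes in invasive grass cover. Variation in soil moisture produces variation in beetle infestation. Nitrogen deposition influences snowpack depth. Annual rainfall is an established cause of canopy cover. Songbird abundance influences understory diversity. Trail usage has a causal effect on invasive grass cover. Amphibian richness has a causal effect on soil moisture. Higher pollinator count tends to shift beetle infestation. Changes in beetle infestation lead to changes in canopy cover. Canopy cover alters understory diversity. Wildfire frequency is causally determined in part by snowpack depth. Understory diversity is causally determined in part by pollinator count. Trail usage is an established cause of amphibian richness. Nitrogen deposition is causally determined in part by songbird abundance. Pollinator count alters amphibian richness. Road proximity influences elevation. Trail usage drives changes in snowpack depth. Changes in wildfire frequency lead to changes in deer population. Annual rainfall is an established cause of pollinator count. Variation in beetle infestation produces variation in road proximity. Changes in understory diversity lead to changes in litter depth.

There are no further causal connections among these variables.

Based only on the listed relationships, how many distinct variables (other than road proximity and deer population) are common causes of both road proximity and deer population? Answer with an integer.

The common causes are: trail usage (to road proximity via trail usage → amphibian richness → soil moisture → beetle infestation → road proximity; to deer population via trail usage → snowpack depth → wildfire frequency → deer population).
Every other variable lacks a causal path to at least one of road proximity and deer population.

1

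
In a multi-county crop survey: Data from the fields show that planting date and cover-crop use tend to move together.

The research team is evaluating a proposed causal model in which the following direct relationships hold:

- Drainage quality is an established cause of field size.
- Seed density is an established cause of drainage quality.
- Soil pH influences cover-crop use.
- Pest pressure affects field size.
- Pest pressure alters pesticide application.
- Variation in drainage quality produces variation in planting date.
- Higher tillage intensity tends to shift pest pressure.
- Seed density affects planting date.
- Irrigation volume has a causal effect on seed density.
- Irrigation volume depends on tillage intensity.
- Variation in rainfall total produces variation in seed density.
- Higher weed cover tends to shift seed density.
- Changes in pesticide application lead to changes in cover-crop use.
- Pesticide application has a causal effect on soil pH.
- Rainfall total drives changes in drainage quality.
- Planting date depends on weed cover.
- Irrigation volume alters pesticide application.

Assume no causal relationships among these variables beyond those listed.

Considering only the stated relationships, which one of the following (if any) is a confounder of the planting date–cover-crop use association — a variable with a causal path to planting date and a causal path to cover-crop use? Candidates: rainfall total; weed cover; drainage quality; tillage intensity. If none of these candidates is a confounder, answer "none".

Tillage intensity causes planting date (tillage intensity → irrigation volume → seed density → planting date) and also causes cover-crop use (tillage intensity → pest pressure → pesticide application → cover-crop use); it is a common cause of both.
Each of the other candidates lacks a causal path to at least one of planting date and cover-crop use, so they do not confound the relationship.

tillage intensity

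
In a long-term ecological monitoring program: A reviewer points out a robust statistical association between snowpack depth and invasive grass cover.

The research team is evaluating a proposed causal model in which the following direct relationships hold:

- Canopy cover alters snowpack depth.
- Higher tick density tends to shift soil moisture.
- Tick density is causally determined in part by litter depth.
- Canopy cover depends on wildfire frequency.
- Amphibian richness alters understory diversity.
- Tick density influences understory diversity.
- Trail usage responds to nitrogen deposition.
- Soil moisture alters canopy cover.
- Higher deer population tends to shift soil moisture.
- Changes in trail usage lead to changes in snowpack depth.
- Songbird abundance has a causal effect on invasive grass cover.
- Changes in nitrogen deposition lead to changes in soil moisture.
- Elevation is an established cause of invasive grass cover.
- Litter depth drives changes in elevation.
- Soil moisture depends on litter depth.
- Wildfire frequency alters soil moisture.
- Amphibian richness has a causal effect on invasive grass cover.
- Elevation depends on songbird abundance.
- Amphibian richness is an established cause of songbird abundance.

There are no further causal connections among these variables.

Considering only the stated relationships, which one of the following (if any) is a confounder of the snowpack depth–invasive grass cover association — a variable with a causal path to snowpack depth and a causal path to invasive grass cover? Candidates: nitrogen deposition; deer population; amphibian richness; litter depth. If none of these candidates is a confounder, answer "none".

Litter depth causes snowpack depth (litter depth → soil moisture → canopy cover → snowpack depth) and also causes invasive grass cover (litter depth → elevation → invasive grass cover); it is a common cause of both.
Each of the other candidates lacks a causal path to at least one of snowpack depth and invasive grass cover, so they do not confound the relationship.

litter depth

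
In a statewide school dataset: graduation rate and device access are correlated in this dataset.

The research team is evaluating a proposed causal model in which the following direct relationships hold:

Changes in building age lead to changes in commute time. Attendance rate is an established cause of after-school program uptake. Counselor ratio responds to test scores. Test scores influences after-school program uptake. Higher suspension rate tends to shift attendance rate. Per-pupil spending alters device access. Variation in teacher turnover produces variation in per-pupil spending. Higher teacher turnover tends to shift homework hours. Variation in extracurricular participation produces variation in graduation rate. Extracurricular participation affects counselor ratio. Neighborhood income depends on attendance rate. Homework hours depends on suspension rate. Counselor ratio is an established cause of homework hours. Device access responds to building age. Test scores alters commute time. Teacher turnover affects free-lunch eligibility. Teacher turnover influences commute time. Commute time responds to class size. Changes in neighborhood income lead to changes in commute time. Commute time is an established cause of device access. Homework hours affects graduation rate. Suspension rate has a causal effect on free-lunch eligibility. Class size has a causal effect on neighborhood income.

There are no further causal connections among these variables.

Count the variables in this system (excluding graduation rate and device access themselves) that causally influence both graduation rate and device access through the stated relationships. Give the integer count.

The common causes are: suspension rate (to graduation rate via suspension rate → homework hours → graduation rate; to device access via suspension rate → attendance rate → neighborhood income → commute time → device access); teacher turnover (to graduation rate via teacher turnover → homework hours → graduation rate; to device access via teacher turnover → commute time → device access); test scores (to graduation rate via test scores → counselor ratio → homework hours → graduation rate; to device access via test scores → commute time → device access).
Every other variable lacks a causal path to at least one of graduation rate and device access.

3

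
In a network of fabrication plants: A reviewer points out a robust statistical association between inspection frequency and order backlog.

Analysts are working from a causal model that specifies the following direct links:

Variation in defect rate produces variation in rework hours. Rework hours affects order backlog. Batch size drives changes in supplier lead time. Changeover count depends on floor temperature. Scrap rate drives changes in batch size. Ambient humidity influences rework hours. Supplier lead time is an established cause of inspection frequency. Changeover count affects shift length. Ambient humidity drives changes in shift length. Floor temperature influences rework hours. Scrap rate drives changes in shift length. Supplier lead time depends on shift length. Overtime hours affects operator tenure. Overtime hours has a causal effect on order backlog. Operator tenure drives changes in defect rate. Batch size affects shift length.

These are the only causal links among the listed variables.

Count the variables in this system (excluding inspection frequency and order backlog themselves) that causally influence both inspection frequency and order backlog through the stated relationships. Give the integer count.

2

The common causes are: ambient humidity (to inspection frequency via ambient humidity → shift length → supplier lead time → inspection frequency; to order backlog via ambient humidity → rework hours → order backlog); floor temperature (to inspection frequency via floor temperature → changeover count → shift length → supplier lead time → inspection frequency; to order backlog via floor temperature → rework hours → order backlog).
Every other variable lacks a causal path to at least one of inspection frequency and order backlog.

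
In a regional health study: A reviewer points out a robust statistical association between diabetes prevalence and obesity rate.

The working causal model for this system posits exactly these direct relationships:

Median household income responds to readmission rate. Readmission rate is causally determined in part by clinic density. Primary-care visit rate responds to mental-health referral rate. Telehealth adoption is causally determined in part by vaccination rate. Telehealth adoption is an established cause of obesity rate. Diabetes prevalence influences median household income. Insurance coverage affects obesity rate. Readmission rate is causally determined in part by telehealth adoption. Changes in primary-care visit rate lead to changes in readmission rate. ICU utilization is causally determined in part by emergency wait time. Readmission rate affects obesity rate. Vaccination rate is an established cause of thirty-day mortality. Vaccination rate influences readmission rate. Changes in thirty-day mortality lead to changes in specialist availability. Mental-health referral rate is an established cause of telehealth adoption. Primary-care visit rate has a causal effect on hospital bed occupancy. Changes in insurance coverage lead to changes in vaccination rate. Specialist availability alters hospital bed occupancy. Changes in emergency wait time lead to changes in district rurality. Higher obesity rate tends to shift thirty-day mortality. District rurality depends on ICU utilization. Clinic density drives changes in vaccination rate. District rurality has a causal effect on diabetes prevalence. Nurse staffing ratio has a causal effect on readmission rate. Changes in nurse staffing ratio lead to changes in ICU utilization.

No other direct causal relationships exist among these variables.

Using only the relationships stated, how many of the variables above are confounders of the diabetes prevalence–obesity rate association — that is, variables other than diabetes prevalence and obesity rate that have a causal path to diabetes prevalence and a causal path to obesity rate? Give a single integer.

The common causes are: nurse staffing ratio (to diabetes prevalence via nurse staffing ratio → ICU utilization → district rurality → diabetes prevalence; to obesity rate via nurse staffing ratio → readmission rate → obesity rate).
Every other variable lacks a causal path to at least one of diabetes prevalence and obesity rate.

1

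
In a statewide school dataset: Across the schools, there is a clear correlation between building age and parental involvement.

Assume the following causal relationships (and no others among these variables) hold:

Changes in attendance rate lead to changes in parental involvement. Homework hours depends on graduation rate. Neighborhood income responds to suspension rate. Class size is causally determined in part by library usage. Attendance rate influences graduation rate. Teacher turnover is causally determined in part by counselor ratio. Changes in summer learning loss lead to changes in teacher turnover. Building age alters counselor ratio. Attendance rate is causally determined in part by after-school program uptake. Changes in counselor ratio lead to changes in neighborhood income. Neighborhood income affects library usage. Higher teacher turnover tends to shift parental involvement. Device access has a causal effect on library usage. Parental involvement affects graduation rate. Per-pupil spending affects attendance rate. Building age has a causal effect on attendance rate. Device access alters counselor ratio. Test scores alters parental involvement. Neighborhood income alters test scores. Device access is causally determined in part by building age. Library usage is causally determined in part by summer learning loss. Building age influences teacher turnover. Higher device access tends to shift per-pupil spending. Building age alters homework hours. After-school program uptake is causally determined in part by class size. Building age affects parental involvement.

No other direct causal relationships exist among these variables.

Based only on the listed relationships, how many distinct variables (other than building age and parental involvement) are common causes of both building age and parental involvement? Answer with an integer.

No listed variable has a causal path to both building age and parental involvement, so there are no common causes.

0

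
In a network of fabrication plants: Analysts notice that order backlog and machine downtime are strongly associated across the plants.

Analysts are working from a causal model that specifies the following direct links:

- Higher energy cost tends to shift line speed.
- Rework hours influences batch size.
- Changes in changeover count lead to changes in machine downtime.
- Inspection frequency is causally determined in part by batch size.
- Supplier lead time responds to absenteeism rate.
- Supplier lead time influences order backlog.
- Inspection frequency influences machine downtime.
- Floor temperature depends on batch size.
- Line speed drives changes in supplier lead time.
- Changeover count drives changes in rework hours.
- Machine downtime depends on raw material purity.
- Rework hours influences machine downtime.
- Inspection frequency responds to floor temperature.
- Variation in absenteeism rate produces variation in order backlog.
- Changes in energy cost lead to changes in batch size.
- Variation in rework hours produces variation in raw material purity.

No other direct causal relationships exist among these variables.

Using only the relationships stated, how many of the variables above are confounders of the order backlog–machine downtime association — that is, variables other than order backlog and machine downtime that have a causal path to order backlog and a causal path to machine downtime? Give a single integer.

The common causes are: energy cost (to order backlog via energy cost → line speed → supplier lead time → order backlog; to machine downtime via energy cost → batch size → inspection frequency → machine downtime).
Every other variable lacks a causal path to at least one of order backlog and machine downtime.

1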